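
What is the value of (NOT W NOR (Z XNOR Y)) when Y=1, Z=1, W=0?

Substituting: (NOT 0 NOR (1 XNOR 1))
= 0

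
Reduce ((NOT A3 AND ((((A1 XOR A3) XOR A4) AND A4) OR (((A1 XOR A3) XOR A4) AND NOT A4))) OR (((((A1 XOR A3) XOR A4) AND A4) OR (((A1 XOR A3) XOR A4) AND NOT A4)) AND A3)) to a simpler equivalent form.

By distribution ((E AND v) OR (E AND NOT v) = E) then distribution ((E AND v) OR (E AND NOT v) = E):
= ((A1 XOR A3) XOR A4)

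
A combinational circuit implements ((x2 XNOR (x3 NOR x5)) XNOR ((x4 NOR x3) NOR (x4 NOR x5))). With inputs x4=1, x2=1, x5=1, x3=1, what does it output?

Substituting: ((1 XNOR (1 NOR 1)) XNOR ((1 NOR 1) NOR (1 NOR 1)))
= 0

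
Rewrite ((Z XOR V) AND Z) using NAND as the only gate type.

((((Z NAND (Z NAND V)) NAND (V NAND (Z NAND V))) NAND Z) NAND (((Z NAND (Z NAND V)) NAND (V NAND (Z NAND V))) NAND Z))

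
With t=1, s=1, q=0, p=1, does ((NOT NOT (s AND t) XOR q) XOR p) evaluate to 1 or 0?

Substituting: ((NOT NOT (1 AND 1) XOR 0) XOR 1)
= 0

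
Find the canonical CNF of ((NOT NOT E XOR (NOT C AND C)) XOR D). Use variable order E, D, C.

(E OR D OR C) AND (E OR D OR NOT C) AND (NOT E OR NOT D OR C) AND (NOT E OR NOT D OR NOT C)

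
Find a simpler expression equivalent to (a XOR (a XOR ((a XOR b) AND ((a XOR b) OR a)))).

By XOR self-cancellation ((E XOR v) XOR v = E) then absorption (E AND (E OR v) = E):
= (a XOR b)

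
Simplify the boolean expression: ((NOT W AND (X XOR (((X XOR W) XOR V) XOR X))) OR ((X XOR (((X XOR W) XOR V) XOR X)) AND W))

By distribution ((E AND v) OR (E AND NOT v) = E) then XOR self-cancellation ((E XOR v) XOR v = E):
= ((X XOR W) XOR V)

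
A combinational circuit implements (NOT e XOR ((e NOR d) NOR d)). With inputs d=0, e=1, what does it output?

Substituting: (NOT 1 XOR ((1 NOR 0) NOR 0))
= 1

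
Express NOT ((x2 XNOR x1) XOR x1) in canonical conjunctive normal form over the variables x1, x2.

(x1 OR x2) AND (NOT x1 OR x2)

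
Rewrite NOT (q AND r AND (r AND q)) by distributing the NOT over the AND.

NOT q OR NOT r OR NOT (r AND q)
De Morgan's: NOT(AND of terms) = OR of negations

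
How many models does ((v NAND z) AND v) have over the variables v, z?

Satisfying assignments: (1,0)
Count: 1 out of 4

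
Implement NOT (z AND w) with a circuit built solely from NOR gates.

(((z NOR z) NOR (w NOR w)) NOR ((z NOR z) NOR (w NOR w)))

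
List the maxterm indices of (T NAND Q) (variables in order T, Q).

ΠM(3) = (NOT T OR NOT Q)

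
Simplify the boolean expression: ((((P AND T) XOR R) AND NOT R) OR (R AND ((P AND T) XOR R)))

By distribution ((E AND v) OR (E AND NOT v) = E):
= ((P AND T) XOR R)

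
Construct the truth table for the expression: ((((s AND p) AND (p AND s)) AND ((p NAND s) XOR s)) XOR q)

q | s | p | Output
------------------
0 | 0 | 0 | 0
0 | 0 | 1 | 0
0 | 1 | 0 | 0
0 | 1 | 1 | 1
1 | 0 | 0 | 1
1 | 0 | 1 | 1
1 | 1 | 0 | 1
1 | 1 | 1 | 0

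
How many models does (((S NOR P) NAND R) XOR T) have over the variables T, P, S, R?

Satisfying assignments: (0,0,0,0), (0,0,1,0), (0,0,1,1), (0,1,0,0), (0,1,0,1), (0,1,1,0), (0,1,1,1), (1,0,0,1)
Count: 8 out of 16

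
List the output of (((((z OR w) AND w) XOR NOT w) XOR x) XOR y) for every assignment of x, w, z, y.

x | w | z | y | Output
----------------------
0 | 0 | 0 | 0 | 1
0 | 0 | 0 | 1 | 0
0 | 0 | 1 | 0 | 1
0 | 0 | 1 | 1 | 0
0 | 1 | 0 | 0 | 1
0 | 1 | 0 | 1 | 0
0 | 1 | 1 | 0 | 1
0 | 1 | 1 | 1 | 0
1 | 0 | 0 | 0 | 0
1 | 0 | 0 | 1 | 1
1 | 0 | 1 | 0 | 0
1 | 0 | 1 | 1 | 1
1 | 1 | 0 | 0 | 0
1 | 1 | 0 | 1 | 1
1 | 1 | 1 | 0 | 0
1 | 1 | 1 | 1 | 1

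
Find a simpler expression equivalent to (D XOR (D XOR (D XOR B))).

By XOR self-cancellation ((E XOR v) XOR v = E):
= (D XOR B)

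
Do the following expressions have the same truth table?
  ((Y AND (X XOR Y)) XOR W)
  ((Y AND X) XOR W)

No. Counterexample: with X=0, Y=1, W=0, Expression 1 = 1 but Expression 2 = 0.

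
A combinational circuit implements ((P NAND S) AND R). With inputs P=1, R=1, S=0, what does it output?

Substituting: ((1 NAND 0) AND 1)
= 1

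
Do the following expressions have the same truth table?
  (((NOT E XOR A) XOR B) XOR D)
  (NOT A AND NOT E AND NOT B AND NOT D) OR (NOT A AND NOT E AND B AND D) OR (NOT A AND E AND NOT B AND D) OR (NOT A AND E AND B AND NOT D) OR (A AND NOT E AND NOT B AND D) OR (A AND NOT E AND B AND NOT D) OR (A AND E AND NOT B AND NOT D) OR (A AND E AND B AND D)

Yes, they are equivalent — the two output columns agree on all 16 assignments:
A | E | B | D | Expression 1 | Expression 2
-------------------------------------------
0 | 0 | 0 | 0 | 1 | 1
0 | 0 | 0 | 1 | 0 | 0
0 | 0 | 1 | 0 | 0 | 0
0 | 0 | 1 | 1 | 1 | 1
0 | 1 | 0 | 0 | 0 | 0
0 | 1 | 0 | 1 | 1 | 1
0 | 1 | 1 | 0 | 1 | 1
0 | 1 | 1 | 1 | 0 | 0
1 | 0 | 0 | 0 | 0 | 0
1 | 0 | 0 | 1 | 1 | 1
1 | 0 | 1 | 0 | 1 | 1
1 | 0 | 1 | 1 | 0 | 0
1 | 1 | 0 | 0 | 1 | 1
1 | 1 | 0 | 1 | 0 | 0
1 | 1 | 1 | 0 | 0 | 0
1 | 1 | 1 | 1 | 1 | 1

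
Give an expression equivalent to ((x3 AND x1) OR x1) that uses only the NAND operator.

((((x3 NAND x1) NAND (x3 NAND x1)) NAND ((x3 NAND x1) NAND (x3 NAND x1))) NAND (x1 NAND x1))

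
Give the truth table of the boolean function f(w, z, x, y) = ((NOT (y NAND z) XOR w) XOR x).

w | z | x | y | Output
----------------------
0 | 0 | 0 | 0 | 0
0 | 0 | 0 | 1 | 0
0 | 0 | 1 | 0 | 1
0 | 0 | 1 | 1 | 1
0 | 1 | 0 | 0 | 0
0 | 1 | 0 | 1 | 1
0 | 1 | 1 | 0 | 1
0 | 1 | 1 | 1 | 0
1 | 0 | 0 | 0 | 1
1 | 0 | 0 | 1 | 1
1 | 0 | 1 | 0 | 0
1 | 0 | 1 | 1 | 0
1 | 1 | 0 | 0 | 1
1 | 1 | 0 | 1 | 0
1 | 1 | 1 | 0 | 0
1 | 1 | 1 | 1 | 1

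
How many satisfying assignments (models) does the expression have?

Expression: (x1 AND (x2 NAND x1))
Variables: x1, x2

Satisfying assignments: (1,0)
Count: 1 out of 4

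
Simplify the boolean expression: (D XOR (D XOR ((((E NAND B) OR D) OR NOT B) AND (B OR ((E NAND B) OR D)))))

By XOR self-cancellation ((E XOR v) XOR v = E) then distribution ((E OR v) AND (E OR NOT v) = E):
= ((E NAND B) OR D)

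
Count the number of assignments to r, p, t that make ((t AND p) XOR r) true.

Satisfying assignments: (0,1,1), (1,0,0), (1,0,1), (1,1,0)
Count: 4 out of 8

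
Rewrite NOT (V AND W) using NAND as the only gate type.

(((V NAND W) NAND (V NAND W)) NAND ((V NAND W) NAND (V NAND W)))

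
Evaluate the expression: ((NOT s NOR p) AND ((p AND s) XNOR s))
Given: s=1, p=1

Substituting: ((NOT 1 NOR 1) AND ((1 AND 1) XNOR 1))
= 0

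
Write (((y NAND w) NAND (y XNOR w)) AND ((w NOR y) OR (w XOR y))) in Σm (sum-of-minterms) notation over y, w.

Σm(1, 2) = (NOT y AND w) OR (y AND NOT w)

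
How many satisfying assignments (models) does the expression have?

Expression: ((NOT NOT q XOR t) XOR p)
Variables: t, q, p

Satisfying assignments: (0,0,1), (0,1,0), (1,0,0), (1,1,1)
Count: 4 out of 8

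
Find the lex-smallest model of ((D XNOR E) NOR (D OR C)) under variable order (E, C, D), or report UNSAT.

E=1, C=0, D=0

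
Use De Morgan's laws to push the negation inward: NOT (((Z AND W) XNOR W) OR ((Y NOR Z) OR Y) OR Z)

NOT ((Z AND W) XNOR W) AND NOT ((Y NOR Z) OR Y) AND NOT Z
De Morgan's: NOT(OR of terms) = AND of negations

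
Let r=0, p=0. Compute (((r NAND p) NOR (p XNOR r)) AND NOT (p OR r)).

Substituting: (((0 NAND 0) NOR (0 XNOR 0)) AND NOT (0 OR 0))
= 0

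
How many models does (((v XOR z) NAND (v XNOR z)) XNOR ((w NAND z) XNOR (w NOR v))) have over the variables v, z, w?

Satisfying assignments: (0,0,0), (0,1,0), (0,1,1), (1,1,1)
Count: 4 out of 8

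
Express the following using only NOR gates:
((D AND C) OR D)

((((D NOR D) NOR (C NOR C)) NOR D) NOR (((D NOR D) NOR (C NOR C)) NOR D))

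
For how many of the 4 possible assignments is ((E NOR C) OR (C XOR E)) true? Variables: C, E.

Satisfying assignments: (0,0), (0,1), (1,0)
Count: 3 out of 4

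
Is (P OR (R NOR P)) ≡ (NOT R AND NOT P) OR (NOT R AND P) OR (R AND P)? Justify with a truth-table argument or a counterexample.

Yes, they are equivalent — the two output columns agree on all 4 assignments:
R | P | Expression 1 | Expression 2
-----------------------------------
0 | 0 | 1 | 1
0 | 1 | 1 | 1
1 | 0 | 0 | 0
1 | 1 | 1 | 1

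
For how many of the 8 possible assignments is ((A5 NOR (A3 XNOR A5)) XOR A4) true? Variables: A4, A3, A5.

Satisfying assignments: (0,1,0), (1,0,0), (1,0,1), (1,1,1)
Count: 4 out of 8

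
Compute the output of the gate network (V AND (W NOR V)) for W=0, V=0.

Substituting: (0 AND (0 NOR 0))
= 0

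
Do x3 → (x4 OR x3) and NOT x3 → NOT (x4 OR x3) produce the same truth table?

No, Inverse is not equivalent to original (counterexample: x3=0, x4=1)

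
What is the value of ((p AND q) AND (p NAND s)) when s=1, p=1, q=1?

Substituting: ((1 AND 1) AND (1 NAND 1))
= 0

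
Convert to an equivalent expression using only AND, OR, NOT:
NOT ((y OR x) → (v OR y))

(y OR x) AND NOT (v OR y)
(Negated implication: NOT(A → B) = A AND NOT B)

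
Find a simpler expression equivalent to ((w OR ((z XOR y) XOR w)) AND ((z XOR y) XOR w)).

By absorption (E AND (E OR v) = E):
= ((z XOR y) XOR w)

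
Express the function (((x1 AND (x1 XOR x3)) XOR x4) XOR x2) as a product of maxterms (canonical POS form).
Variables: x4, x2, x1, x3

ΠM(0, 1, 3, 6, 10, 12, 13, 15) = (x4 OR x2 OR x1 OR x3) AND (x4 OR x2 OR x1 OR NOT x3) AND (x4 OR x2 OR NOT x1 OR NOT x3) AND (x4 OR NOT x2 OR NOT x1 OR x3) AND (NOT x4 OR x2 OR NOT x1 OR x3) AND (NOT x4 OR NOT x2 OR x1 OR x3) AND (NOT x4 OR NOT x2 OR x1 OR NOT x3) AND (NOT x4 OR NOT x2 OR NOT x1 OR NOT x3)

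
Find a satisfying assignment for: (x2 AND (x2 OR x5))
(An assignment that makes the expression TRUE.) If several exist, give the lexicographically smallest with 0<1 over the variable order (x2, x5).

x2=1, x5=0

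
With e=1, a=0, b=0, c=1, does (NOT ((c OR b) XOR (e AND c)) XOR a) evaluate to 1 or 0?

Substituting: (NOT ((1 OR 0) XOR (1 AND 1)) XOR 0)
= 1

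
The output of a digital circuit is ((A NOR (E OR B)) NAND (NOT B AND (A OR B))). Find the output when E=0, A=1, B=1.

Substituting: ((1 NOR (0 OR 1)) NAND (NOT 1 AND (1 OR 1)))
= 1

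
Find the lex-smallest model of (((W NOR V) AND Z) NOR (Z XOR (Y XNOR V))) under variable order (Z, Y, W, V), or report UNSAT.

Z=0, Y=0, W=0, V=1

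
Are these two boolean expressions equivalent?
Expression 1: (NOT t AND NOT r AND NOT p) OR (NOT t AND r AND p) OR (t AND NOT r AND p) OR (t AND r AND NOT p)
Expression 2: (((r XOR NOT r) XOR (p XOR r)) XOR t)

Yes, they are equivalent — the two output columns agree on all 8 assignments:
t | r | p | Expression 1 | Expression 2
---------------------------------------
0 | 0 | 0 | 1 | 1
0 | 0 | 1 | 0 | 0
0 | 1 | 0 | 0 | 0
0 | 1 | 1 | 1 | 1
1 | 0 | 0 | 0 | 0
1 | 0 | 1 | 1 | 1
1 | 1 | 0 | 1 | 1
1 | 1 | 1 | 0 | 0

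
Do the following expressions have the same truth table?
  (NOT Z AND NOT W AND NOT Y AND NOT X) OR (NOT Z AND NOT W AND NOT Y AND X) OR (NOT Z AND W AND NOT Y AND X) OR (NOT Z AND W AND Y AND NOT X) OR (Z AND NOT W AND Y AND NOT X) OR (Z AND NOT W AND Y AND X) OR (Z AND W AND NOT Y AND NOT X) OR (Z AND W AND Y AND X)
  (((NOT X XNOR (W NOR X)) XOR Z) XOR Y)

Yes, they are equivalent — the two output columns agree on all 16 assignments:
Z | W | Y | X | Expression 1 | Expression 2
-------------------------------------------
0 | 0 | 0 | 0 | 1 | 1
0 | 0 | 0 | 1 | 1 | 1
0 | 0 | 1 | 0 | 0 | 0
0 | 0 | 1 | 1 | 0 | 0
0 | 1 | 0 | 0 | 0 | 0
0 | 1 | 0 | 1 | 1 | 1
0 | 1 | 1 | 0 | 1 | 1
0 | 1 | 1 | 1 | 0 | 0
1 | 0 | 0 | 0 | 0 | 0
1 | 0 | 0 | 1 | 0 | 0
1 | 0 | 1 | 0 | 1 | 1
1 | 0 | 1 | 1 | 1 | 1
1 | 1 | 0 | 0 | 1 | 1
1 | 1 | 0 | 1 | 0 | 0
1 | 1 | 1 | 0 | 0 | 0
1 | 1 | 1 | 1 | 1 | 1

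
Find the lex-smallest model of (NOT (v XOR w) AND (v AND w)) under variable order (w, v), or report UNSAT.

w=1, v=1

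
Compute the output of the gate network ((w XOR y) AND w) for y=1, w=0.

Substituting: ((0 XOR 1) AND 0)
= 0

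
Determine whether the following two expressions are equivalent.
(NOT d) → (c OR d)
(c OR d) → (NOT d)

No, Converse is not equivalent to original (counterexample: d=0, b=0, c=0)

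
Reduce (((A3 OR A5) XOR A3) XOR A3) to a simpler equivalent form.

By XOR self-cancellation ((E XOR v) XOR v = E):
= (A3 OR A5)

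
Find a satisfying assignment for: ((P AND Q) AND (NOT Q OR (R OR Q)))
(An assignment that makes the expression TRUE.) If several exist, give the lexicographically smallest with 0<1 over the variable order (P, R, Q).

P=1, R=0, Q=1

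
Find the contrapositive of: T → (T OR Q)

Contrapositive: NOT (T OR Q) → NOT T
Note: A statement and its contrapositive are logically equivalent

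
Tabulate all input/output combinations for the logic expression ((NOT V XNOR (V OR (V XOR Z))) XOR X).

V | Z | X | Output
------------------
0 | 0 | 0 | 0
0 | 0 | 1 | 1
0 | 1 | 0 | 1
0 | 1 | 1 | 0
1 | 0 | 0 | 0
1 | 0 | 1 | 1
1 | 1 | 0 | 0
1 | 1 | 1 | 1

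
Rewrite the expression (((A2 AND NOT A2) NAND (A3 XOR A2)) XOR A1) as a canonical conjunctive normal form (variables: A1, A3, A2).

(NOT A1 OR A3 OR A2) AND (NOT A1 OR A3 OR NOT A2) AND (NOT A1 OR NOT A3 OR A2) AND (NOT A1 OR NOT A3 OR NOT A2)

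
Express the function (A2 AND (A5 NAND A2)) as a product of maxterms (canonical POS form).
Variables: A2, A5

ΠM(0, 1, 3) = (A2 OR A5) AND (A2 OR NOT A5) AND (NOT A2 OR NOT A5)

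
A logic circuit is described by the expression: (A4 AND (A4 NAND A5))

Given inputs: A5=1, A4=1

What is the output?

Substituting: (1 AND (1 NAND 1))
= 0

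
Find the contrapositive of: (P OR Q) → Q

Contrapositive: NOT Q → NOT (P OR Q)
Note: A statement and its contrapositive are logically equivalent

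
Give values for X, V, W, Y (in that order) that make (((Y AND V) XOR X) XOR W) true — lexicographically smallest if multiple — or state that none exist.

X=0, V=0, W=1, Y=0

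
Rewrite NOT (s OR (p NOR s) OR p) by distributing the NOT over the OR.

NOT s AND NOT (p NOR s) AND NOT p
De Morgan's: NOT(OR of terms) = AND of negations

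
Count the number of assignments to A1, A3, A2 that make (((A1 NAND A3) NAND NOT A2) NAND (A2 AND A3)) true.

Satisfying assignments: (0,0,0), (0,0,1), (0,1,0), (1,0,0), (1,0,1), (1,1,0)
Count: 6 out of 8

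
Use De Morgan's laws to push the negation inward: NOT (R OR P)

NOT R AND NOT P
De Morgan's: NOT(OR of terms) = AND of negations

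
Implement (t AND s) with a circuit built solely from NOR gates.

((t NOR t) NOR (s NOR s))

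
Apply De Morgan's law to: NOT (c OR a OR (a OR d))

NOT c AND NOT a AND NOT (a OR d)
De Morgan's: NOT(OR of terms) = AND of negations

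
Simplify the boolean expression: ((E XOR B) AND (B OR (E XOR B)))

By absorption (E AND (E OR v) = E):
= (E XOR B)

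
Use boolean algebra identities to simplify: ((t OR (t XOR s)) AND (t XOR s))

By absorption (E AND (E OR v) = E):
= (t XOR s)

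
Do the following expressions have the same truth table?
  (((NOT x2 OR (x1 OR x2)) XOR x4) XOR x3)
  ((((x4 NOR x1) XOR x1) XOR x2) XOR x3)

No. Counterexample: with x2=0, x1=1, x4=1, x3=0, Expression 1 = 0 but Expression 2 = 1.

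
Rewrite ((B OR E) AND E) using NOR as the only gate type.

((((B NOR E) NOR (B NOR E)) NOR ((B NOR E) NOR (B NOR E))) NOR (E NOR E))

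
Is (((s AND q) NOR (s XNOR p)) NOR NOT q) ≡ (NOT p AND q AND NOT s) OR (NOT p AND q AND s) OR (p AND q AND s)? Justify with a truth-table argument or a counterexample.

Yes, they are equivalent — the two output columns agree on all 8 assignments:
p | q | s | Expression 1 | Expression 2
---------------------------------------
0 | 0 | 0 | 0 | 0
0 | 0 | 1 | 0 | 0
0 | 1 | 0 | 1 | 1
0 | 1 | 1 | 1 | 1
1 | 0 | 0 | 0 | 0
1 | 0 | 1 | 0 | 0
1 | 1 | 0 | 0 | 0
1 | 1 | 1 | 1 | 1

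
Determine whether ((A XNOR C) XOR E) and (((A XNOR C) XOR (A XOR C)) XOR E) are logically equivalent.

No. Counterexample: with C=0, A=1, E=0, Expression 1 = 0 but Expression 2 = 1.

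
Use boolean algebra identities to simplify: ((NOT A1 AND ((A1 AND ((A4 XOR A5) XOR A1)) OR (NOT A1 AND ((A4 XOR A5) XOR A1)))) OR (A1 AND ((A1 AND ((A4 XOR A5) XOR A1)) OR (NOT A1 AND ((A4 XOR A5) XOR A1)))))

By distribution ((E AND v) OR (E AND NOT v) = E) then distribution ((E AND v) OR (E AND NOT v) = E):
= ((A4 XOR A5) XOR A1)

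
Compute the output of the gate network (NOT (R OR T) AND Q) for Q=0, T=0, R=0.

Substituting: (NOT (0 OR 0) AND 0)
= 0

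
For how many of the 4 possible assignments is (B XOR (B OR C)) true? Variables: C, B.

Satisfying assignments: (1,0)
Count: 1 out of 4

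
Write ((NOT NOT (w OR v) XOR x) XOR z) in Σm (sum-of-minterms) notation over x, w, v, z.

Σm(1, 2, 4, 6, 8, 11, 13, 15) = (NOT x AND NOT w AND NOT v AND z) OR (NOT x AND NOT w AND v AND NOT z) OR (NOT x AND w AND NOT v AND NOT z) OR (NOT x AND w AND v AND NOT z) OR (x AND NOT w AND NOT v AND NOT z) OR (x AND NOT w AND v AND z) OR (x AND w AND NOT v AND z) OR (x AND w AND v AND z)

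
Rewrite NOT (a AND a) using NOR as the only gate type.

(((a NOR a) NOR (a NOR a)) NOR ((a NOR a) NOR (a NOR a)))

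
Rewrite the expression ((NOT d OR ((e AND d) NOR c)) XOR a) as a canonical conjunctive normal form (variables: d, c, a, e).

(d OR c OR NOT a OR e) AND (d OR c OR NOT a OR NOT e) AND (d OR NOT c OR NOT a OR e) AND (d OR NOT c OR NOT a OR NOT e) AND (NOT d OR c OR a OR NOT e) AND (NOT d OR c OR NOT a OR e) AND (NOT d OR NOT c OR a OR e) AND (NOT d OR NOT c OR a OR NOT e)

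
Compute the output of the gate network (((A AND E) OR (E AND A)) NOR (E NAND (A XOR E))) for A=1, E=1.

Substituting: (((1 AND 1) OR (1 AND 1)) NOR (1 NAND (1 XOR 1)))
= 0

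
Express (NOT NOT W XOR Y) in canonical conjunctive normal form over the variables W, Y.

(W OR Y) AND (NOT W OR NOT Y)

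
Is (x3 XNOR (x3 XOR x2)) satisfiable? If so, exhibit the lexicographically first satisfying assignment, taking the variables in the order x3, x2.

x3=0, x2=0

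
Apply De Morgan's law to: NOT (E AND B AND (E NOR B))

NOT E OR NOT B OR NOT (E NOR B)
De Morgan's: NOT(AND of terms) = OR of negations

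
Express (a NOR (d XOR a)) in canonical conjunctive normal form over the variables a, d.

(a OR NOT d) AND (NOT a OR d) AND (NOT a OR NOT d)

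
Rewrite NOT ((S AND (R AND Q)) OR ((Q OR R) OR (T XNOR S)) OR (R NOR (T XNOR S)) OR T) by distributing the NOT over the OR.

NOT (S AND (R AND Q)) AND NOT ((Q OR R) OR (T XNOR S)) AND NOT (R NOR (T XNOR S)) AND NOT T
De Morgan's: NOT(OR of terms) = AND of negations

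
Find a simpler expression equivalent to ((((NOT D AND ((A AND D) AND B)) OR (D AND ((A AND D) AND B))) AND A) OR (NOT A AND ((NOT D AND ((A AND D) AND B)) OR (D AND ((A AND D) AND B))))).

By distribution ((E AND v) OR (E AND NOT v) = E) then distribution ((E AND v) OR (E AND NOT v) = E):
= ((A AND D) AND B)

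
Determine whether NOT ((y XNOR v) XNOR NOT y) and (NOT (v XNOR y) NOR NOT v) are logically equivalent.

No. Counterexample: with y=0, v=1, Expression 1 = 1 but Expression 2 = 0.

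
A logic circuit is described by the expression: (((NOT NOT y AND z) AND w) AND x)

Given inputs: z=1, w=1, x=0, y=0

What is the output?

Substituting: (((NOT NOT 0 AND 1) AND 1) AND 0)
= 0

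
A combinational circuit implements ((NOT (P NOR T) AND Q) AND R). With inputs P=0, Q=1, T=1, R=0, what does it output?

Substituting: ((NOT (0 NOR 1) AND 1) AND 0)
= 0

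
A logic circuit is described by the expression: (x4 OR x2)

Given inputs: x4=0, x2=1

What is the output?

Substituting: (0 OR 1)
= 1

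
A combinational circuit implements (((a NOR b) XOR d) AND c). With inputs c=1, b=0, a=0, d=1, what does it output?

Substituting: (((0 NOR 0) XOR 1) AND 1)
= 0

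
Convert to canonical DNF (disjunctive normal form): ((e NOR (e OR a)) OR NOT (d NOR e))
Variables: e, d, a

(NOT e AND NOT d AND NOT a) OR (NOT e AND d AND NOT a) OR (NOT e AND d AND a) OR (e AND NOT d AND NOT a) OR (e AND NOT d AND a) OR (e AND d AND NOT a) OR (e AND d AND a)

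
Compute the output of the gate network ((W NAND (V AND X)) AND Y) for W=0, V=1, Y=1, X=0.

Substituting: ((0 NAND (1 AND 0)) AND 1)
= 1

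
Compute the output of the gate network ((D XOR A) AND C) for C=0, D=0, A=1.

Substituting: ((0 XOR 1) AND 0)
= 0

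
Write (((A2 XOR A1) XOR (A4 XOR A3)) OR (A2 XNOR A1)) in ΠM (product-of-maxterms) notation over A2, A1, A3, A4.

ΠM(5, 6, 9, 10) = (A2 OR NOT A1 OR A3 OR NOT A4) AND (A2 OR NOT A1 OR NOT A3 OR A4) AND (NOT A2 OR A1 OR A3 OR NOT A4) AND (NOT A2 OR A1 OR NOT A3 OR A4)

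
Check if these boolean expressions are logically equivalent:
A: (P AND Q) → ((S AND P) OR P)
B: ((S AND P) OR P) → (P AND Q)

No, Converse is not equivalent to original (counterexample: S=0, Q=0, P=1)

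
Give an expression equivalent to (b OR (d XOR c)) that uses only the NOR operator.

((b NOR ((((d NOR c) NOR (d NOR c)) NOR ((d NOR c) NOR (d NOR c))) NOR ((((d NOR d) NOR (c NOR c)) NOR ((d NOR d) NOR (c NOR c))) NOR (((d NOR d) NOR (c NOR c)) NOR ((d NOR d) NOR (c NOR c)))))) NOR (b NOR ((((d NOR c) NOR (d NOR c)) NOR ((d NOR c) NOR (d NOR c))) NOR ((((d NOR d) NOR (c NOR c)) NOR ((d NOR d) NOR (c NOR c))) NOR (((d NOR d) NOR (c NOR c)) NOR ((d NOR d) NOR (c NOR c)))))))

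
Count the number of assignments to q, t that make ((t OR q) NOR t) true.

Satisfying assignments: (0,0)
Count: 1 out of 4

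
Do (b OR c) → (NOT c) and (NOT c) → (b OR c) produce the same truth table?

No, Converse is not equivalent to original (counterexample: b=0, c=0)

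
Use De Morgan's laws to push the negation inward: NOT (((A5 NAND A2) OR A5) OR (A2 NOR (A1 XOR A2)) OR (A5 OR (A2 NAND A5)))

NOT ((A5 NAND A2) OR A5) AND NOT (A2 NOR (A1 XOR A2)) AND NOT (A5 OR (A2 NAND A5))
De Morgan's: NOT(OR of terms) = AND of negations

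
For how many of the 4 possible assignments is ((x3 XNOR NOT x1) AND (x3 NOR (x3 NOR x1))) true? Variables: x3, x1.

Satisfying assignments: (0,1)
Count: 1 out of 4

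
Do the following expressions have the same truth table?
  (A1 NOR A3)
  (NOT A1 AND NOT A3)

Yes, they are equivalent — the two output columns agree on all 4 assignments:
A1 | A3 | Expression 1 | Expression 2
-------------------------------------
0 | 0 | 1 | 1
0 | 1 | 0 | 0
1 | 0 | 0 | 0
1 | 1 | 0 | 0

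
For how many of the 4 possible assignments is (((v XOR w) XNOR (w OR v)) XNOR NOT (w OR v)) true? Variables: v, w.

Satisfying assignments: (0,0), (1,1)
Count: 2 out of 4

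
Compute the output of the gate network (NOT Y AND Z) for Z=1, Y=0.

Substituting: (NOT 0 AND 1)
= 1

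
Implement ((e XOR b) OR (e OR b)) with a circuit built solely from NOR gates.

((((((e NOR b) NOR (e NOR b)) NOR ((e NOR b) NOR (e NOR b))) NOR ((((e NOR e) NOR (b NOR b)) NOR ((e NOR e) NOR (b NOR b))) NOR (((e NOR e) NOR (b NOR b)) NOR ((e NOR e) NOR (b NOR b))))) NOR ((e NOR b) NOR (e NOR b))) NOR (((((e NOR b) NOR (e NOR b)) NOR ((e NOR b) NOR (e NOR b))) NOR ((((e NOR e) NOR (b NOR b)) NOR ((e NOR e) NOR (b NOR b))) NOR (((e NOR e) NOR (b NOR b)) NOR ((e NOR e) NOR (b NOR b))))) NOR ((e NOR b) NOR (e NOR b))))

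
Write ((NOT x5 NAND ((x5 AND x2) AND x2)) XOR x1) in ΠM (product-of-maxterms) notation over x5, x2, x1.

ΠM(1, 3, 5, 7) = (x5 OR x2 OR NOT x1) AND (x5 OR NOT x2 OR NOT x1) AND (NOT x5 OR x2 OR NOT x1) AND (NOT x5 OR NOT x2 OR NOT x1)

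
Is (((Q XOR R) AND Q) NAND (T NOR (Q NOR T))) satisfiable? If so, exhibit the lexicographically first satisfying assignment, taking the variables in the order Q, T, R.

Q=0, T=0, R=0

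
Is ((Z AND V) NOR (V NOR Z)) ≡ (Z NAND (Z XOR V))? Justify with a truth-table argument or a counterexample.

No. Counterexample: with V=0, Z=0, Expression 1 = 0 but Expression 2 = 1.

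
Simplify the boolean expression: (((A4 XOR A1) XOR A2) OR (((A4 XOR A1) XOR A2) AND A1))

By absorption (E OR (E AND v) = E):
= ((A4 XOR A1) XOR A2)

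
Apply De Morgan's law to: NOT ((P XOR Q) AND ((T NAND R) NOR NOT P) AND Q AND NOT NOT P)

NOT (P XOR Q) OR NOT ((T NAND R) NOR NOT P) OR NOT Q OR NOT P
De Morgan's: NOT(AND of terms) = OR of negations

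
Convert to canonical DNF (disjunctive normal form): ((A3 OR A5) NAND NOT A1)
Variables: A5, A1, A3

(NOT A5 AND NOT A1 AND NOT A3) OR (NOT A5 AND A1 AND NOT A3) OR (NOT A5 AND A1 AND A3) OR (A5 AND A1 AND NOT A3) OR (A5 AND A1 AND A3)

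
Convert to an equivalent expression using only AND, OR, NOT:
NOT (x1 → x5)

x1 AND NOT x5
(Negated implication: NOT(A → B) = A AND NOT B)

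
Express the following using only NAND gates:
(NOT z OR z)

(((z NAND z) NAND (z NAND z)) NAND (z NAND z))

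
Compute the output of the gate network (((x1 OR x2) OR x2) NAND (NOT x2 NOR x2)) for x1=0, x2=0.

Substituting: (((0 OR 0) OR 0) NAND (NOT 0 NOR 0))
= 1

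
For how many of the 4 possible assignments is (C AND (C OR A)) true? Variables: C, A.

Satisfying assignments: (1,0), (1,1)
Count: 2 out of 4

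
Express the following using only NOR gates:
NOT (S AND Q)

(((S NOR S) NOR (Q NOR Q)) NOR ((S NOR S) NOR (Q NOR Q)))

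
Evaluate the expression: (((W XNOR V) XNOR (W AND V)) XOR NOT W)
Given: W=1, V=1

Substituting: (((1 XNOR 1) XNOR (1 AND 1)) XOR NOT 1)
= 1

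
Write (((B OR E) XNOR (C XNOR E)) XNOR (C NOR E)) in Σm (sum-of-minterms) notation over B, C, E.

Σm(1, 4, 5, 6) = (NOT B AND NOT C AND E) OR (B AND NOT C AND NOT E) OR (B AND NOT C AND E) OR (B AND C AND NOT E)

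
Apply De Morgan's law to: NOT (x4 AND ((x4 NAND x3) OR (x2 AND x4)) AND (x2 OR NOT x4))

NOT x4 OR NOT ((x4 NAND x3) OR (x2 AND x4)) OR NOT (x2 OR NOT x4)
De Morgan's: NOT(AND of terms) = OR of negations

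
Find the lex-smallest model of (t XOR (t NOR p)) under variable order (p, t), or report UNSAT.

p=0, t=0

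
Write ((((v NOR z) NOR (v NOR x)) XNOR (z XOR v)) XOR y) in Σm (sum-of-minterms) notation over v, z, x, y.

Σm(0, 2, 5, 6, 8, 10, 13, 15) = (NOT v AND NOT z AND NOT x AND NOT y) OR (NOT v AND NOT z AND x AND NOT y) OR (NOT v AND z AND NOT x AND y) OR (NOT v AND z AND x AND NOT y) OR (v AND NOT z AND NOT x AND NOT y) OR (v AND NOT z AND x AND NOT y) OR (v AND z AND NOT x AND y) OR (v AND z AND x AND y)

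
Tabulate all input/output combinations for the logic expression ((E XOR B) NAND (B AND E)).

E | B | Output
--------------
0 | 0 | 1
0 | 1 | 1
1 | 0 | 1
1 | 1 | 1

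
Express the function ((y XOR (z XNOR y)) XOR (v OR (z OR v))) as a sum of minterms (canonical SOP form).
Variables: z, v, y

Σm(0, 1, 4, 5, 6, 7) = (NOT z AND NOT v AND NOT y) OR (NOT z AND NOT v AND y) OR (z AND NOT v AND NOT y) OR (z AND NOT v AND y) OR (z AND v AND NOT y) OR (z AND v AND y)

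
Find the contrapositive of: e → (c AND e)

Contrapositive: NOT (c AND e) → NOT e
Note: A statement and its contrapositive are logically equivalent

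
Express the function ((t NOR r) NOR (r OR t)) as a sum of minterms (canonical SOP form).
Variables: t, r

Σm() = FALSE (no minterms)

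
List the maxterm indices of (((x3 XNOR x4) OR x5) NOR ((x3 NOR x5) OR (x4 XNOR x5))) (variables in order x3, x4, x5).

ΠM(0, 1, 2, 3, 4, 5, 6, 7) = (x3 OR x4 OR x5) AND (x3 OR x4 OR NOT x5) AND (x3 OR NOT x4 OR x5) AND (x3 OR NOT x4 OR NOT x5) AND (NOT x3 OR x4 OR x5) AND (NOT x3 OR x4 OR NOT x5) AND (NOT x3 OR NOT x4 OR x5) AND (NOT x3 OR NOT x4 OR NOT x5)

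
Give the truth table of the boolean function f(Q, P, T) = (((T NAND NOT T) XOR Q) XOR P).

Q | P | T | Output
------------------
0 | 0 | 0 | 1
0 | 0 | 1 | 1
0 | 1 | 0 | 0
0 | 1 | 1 | 0
1 | 0 | 0 | 0
1 | 0 | 1 | 0
1 | 1 | 0 | 1
1 | 1 | 1 | 1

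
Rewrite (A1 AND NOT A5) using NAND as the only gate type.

((A1 NAND (A5 NAND A5)) NAND (A1 NAND (A5 NAND A5)))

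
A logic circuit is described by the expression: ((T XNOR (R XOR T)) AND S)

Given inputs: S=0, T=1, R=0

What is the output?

Substituting: ((1 XNOR (0 XOR 1)) AND 0)
= 0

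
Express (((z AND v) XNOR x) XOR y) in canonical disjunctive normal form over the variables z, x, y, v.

(NOT z AND NOT x AND NOT y AND NOT v) OR (NOT z AND NOT x AND NOT y AND v) OR (NOT z AND x AND y AND NOT v) OR (NOT z AND x AND y AND v) OR (z AND NOT x AND NOT y AND NOT v) OR (z AND NOT x AND y AND v) OR (z AND x AND NOT y AND v) OR (z AND x AND y AND NOT v)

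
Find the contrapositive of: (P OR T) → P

Contrapositive: NOT P → NOT (P OR T)
Note: A statement and its contrapositive are logically equivalent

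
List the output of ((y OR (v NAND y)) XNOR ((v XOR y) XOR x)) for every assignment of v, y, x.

v | y | x | Output
------------------
0 | 0 | 0 | 0
0 | 0 | 1 | 1
0 | 1 | 0 | 1
0 | 1 | 1 | 0
1 | 0 | 0 | 1
1 | 0 | 1 | 0
1 | 1 | 0 | 0
1 | 1 | 1 | 1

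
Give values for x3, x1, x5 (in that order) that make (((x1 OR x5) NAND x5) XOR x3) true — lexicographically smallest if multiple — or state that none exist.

x3=0, x1=0, x5=0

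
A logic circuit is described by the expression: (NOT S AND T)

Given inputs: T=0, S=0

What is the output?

Substituting: (NOT 0 AND 0)
= 0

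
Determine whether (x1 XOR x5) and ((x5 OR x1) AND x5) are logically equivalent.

No. Counterexample: with x5=0, x1=1, Expression 1 = 1 but Expression 2 = 0.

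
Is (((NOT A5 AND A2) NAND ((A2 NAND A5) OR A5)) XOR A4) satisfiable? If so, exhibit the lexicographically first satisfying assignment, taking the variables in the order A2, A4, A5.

A2=0, A4=0, A5=0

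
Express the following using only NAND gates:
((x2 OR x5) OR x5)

((((x2 NAND x2) NAND (x5 NAND x5)) NAND ((x2 NAND x2) NAND (x5 NAND x5))) NAND (x5 NAND x5))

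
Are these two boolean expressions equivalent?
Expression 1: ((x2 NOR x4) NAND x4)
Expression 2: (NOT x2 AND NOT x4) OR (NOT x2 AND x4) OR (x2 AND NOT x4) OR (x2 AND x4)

Yes, they are equivalent — the two output columns agree on all 4 assignments:
x2 | x4 | Expression 1 | Expression 2
-------------------------------------
0 | 0 | 1 | 1
0 | 1 | 1 | 1
1 | 0 | 1 | 1
1 | 1 | 1 | 1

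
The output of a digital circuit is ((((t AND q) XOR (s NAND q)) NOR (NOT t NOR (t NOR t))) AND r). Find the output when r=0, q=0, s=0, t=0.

Substituting: ((((0 AND 0) XOR (0 NAND 0)) NOR (NOT 0 NOR (0 NOR 0))) AND 0)
= 0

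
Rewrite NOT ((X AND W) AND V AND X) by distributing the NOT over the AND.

NOT (X AND W) OR NOT V OR NOT X
De Morgan's: NOT(AND of terms) = OR of negations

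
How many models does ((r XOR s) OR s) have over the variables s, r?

Satisfying assignments: (0,1), (1,0), (1,1)
Count: 3 out of 4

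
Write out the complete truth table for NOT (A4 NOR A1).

A1 | A4 | Output
----------------
0 | 0 | 0
0 | 1 | 1
1 | 0 | 1
1 | 1 | 1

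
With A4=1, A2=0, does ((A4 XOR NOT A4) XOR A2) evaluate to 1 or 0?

Substituting: ((1 XOR NOT 1) XOR 0)
= 1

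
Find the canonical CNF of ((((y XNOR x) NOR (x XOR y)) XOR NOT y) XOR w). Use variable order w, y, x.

(w OR NOT y OR x) AND (w OR NOT y OR NOT x) AND (NOT w OR y OR x) AND (NOT w OR y OR NOT x)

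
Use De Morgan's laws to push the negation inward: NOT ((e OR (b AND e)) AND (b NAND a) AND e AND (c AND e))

NOT (e OR (b AND e)) OR NOT (b NAND a) OR NOT e OR NOT (c AND e)
De Morgan's: NOT(AND of terms) = OR of negations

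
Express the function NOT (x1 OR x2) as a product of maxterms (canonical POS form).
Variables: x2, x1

ΠM(1, 2, 3) = (x2 OR NOT x1) AND (NOT x2 OR x1) AND (NOT x2 OR NOT x1)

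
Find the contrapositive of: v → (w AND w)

Contrapositive: NOT (w AND w) → NOT v
Note: A statement and its contrapositive are logically equivalent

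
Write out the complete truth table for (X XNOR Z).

Z | X | Output
--------------
0 | 0 | 1
0 | 1 | 0
1 | 0 | 0
1 | 1 | 1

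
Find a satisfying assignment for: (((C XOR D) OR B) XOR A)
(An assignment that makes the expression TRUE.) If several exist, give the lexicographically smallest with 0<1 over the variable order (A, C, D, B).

A=0, C=0, D=0, B=1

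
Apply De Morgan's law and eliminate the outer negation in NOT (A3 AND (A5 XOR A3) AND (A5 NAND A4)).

NOT A3 OR NOT (A5 XOR A3) OR NOT (A5 NAND A4)
De Morgan's: NOT(AND of terms) = OR of negations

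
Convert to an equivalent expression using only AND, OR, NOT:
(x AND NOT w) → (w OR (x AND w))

NOT (x AND NOT w) OR (w OR (x AND w))
(Implication elimination: A → B = NOT A OR B)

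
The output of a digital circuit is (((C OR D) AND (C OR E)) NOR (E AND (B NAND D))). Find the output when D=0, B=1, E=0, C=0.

Substituting: (((0 OR 0) AND (0 OR 0)) NOR (0 AND (1 NAND 0)))
= 1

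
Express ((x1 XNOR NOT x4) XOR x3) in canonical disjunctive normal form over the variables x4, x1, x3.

(NOT x4 AND NOT x1 AND x3) OR (NOT x4 AND x1 AND NOT x3) OR (x4 AND NOT x1 AND NOT x3) OR (x4 AND x1 AND x3)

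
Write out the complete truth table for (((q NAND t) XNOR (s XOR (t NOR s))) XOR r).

t | s | r | q | Output
----------------------
0 | 0 | 0 | 0 | 1
0 | 0 | 0 | 1 | 1
0 | 0 | 1 | 0 | 0
0 | 0 | 1 | 1 | 0
0 | 1 | 0 | 0 | 1
0 | 1 | 0 | 1 | 1
0 | 1 | 1 | 0 | 0
0 | 1 | 1 | 1 | 0
1 | 0 | 0 | 0 | 0
1 | 0 | 0 | 1 | 1
1 | 0 | 1 | 0 | 1
1 | 0 | 1 | 1 | 0
1 | 1 | 0 | 0 | 1
1 | 1 | 0 | 1 | 0
1 | 1 | 1 | 0 | 0
1 | 1 | 1 | 1 | 1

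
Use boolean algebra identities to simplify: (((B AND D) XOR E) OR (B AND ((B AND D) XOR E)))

By absorption (E OR (E AND v) = E):
= ((B AND D) XOR E)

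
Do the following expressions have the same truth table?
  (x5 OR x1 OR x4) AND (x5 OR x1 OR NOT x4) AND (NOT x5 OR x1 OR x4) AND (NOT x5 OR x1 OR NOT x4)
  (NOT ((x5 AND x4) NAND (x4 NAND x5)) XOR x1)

Yes, they are equivalent — the two output columns agree on all 8 assignments:
x5 | x1 | x4 | Expression 1 | Expression 2
------------------------------------------
0 | 0 | 0 | 0 | 0
0 | 0 | 1 | 0 | 0
0 | 1 | 0 | 1 | 1
0 | 1 | 1 | 1 | 1
1 | 0 | 0 | 0 | 0
1 | 0 | 1 | 0 | 0
1 | 1 | 0 | 1 | 1
1 | 1 | 1 | 1 | 1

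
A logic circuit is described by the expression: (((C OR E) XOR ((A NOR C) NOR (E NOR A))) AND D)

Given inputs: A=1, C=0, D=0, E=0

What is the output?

Substituting: (((0 OR 0) XOR ((1 NOR 0) NOR (0 NOR 1))) AND 0)
= 0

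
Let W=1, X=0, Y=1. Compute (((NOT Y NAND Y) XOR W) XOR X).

Substituting: (((NOT 1 NAND 1) XOR 1) XOR 0)
= 0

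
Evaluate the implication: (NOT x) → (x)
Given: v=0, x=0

Antecedent (NOT x) = 1; consequent (x) = 0.
1 → 0 = 0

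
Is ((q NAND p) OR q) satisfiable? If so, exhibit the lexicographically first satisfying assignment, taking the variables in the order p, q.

p=0, q=0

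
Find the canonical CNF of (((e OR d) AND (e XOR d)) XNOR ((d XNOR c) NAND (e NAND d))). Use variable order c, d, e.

(c OR d OR NOT e) AND (c OR NOT d OR NOT e) AND (NOT c OR d OR e) AND (NOT c OR NOT d OR e) AND (NOT c OR NOT d OR NOT e)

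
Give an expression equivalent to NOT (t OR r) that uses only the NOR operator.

(((t NOR r) NOR (t NOR r)) NOR ((t NOR r) NOR (t NOR r)))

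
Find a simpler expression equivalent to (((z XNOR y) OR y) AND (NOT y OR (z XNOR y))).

By distribution ((E OR v) AND (E OR NOT v) = E):
= (z XNOR y)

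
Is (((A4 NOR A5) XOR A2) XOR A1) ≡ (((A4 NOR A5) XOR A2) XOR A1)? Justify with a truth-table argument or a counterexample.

Yes, they are equivalent — the two output columns agree on all 16 assignments:
A2 | A4 | A1 | A5 | Expression 1 | Expression 2
-----------------------------------------------
0 | 0 | 0 | 0 | 1 | 1
0 | 0 | 0 | 1 | 0 | 0
0 | 0 | 1 | 0 | 0 | 0
0 | 0 | 1 | 1 | 1 | 1
0 | 1 | 0 | 0 | 0 | 0
0 | 1 | 0 | 1 | 0 | 0
0 | 1 | 1 | 0 | 1 | 1
0 | 1 | 1 | 1 | 1 | 1
1 | 0 | 0 | 0 | 0 | 0
1 | 0 | 0 | 1 | 1 | 1
1 | 0 | 1 | 0 | 1 | 1
1 | 0 | 1 | 1 | 0 | 0
1 | 1 | 0 | 0 | 1 | 1
1 | 1 | 0 | 1 | 1 | 1
1 | 1 | 1 | 0 | 0 | 0
1 | 1 | 1 | 1 | 0 | 0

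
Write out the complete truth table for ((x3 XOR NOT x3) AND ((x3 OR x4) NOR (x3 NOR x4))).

x3 | x4 | Output
----------------
0 | 0 | 0
0 | 1 | 0
1 | 0 | 0
1 | 1 | 0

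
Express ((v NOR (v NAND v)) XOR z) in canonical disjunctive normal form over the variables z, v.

(z AND NOT v) OR (z AND v)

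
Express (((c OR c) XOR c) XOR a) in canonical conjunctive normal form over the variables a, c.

(a OR c) AND (a OR NOT c)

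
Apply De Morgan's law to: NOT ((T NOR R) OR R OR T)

NOT (T NOR R) AND NOT R AND NOT T
De Morgan's: NOT(OR of terms) = AND of negations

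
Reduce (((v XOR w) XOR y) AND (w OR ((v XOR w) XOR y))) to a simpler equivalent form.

By absorption (E AND (E OR v) = E):
= ((v XOR w) XOR y)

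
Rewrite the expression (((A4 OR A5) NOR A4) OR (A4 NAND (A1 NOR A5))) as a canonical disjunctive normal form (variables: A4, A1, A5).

(NOT A4 AND NOT A1 AND NOT A5) OR (NOT A4 AND NOT A1 AND A5) OR (NOT A4 AND A1 AND NOT A5) OR (NOT A4 AND A1 AND A5) OR (A4 AND NOT A1 AND A5) OR (A4 AND A1 AND NOT A5) OR (A4 AND A1 AND A5)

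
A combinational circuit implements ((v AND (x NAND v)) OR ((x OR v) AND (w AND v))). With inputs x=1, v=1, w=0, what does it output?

Substituting: ((1 AND (1 NAND 1)) OR ((1 OR 1) AND (0 AND 1)))
= 0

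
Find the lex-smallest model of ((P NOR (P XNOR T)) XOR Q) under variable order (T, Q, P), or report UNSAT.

T=0, Q=1, P=0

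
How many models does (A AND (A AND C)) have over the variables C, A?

Satisfying assignments: (1,1)
Count: 1 out of 4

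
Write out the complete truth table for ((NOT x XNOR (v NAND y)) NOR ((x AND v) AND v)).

v | x | y | Output
------------------
0 | 0 | 0 | 0
0 | 0 | 1 | 0
0 | 1 | 0 | 1
0 | 1 | 1 | 1
1 | 0 | 0 | 0
1 | 0 | 1 | 1
1 | 1 | 0 | 0
1 | 1 | 1 | 0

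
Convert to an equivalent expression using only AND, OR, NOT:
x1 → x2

NOT x1 OR x2
(Implication elimination: A → B = NOT A OR B)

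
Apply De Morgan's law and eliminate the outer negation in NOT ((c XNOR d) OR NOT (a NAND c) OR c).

NOT (c XNOR d) AND (a NAND c) AND NOT c
De Morgan's: NOT(OR of terms) = AND of negations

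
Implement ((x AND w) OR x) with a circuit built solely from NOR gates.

((((x NOR x) NOR (w NOR w)) NOR x) NOR (((x NOR x) NOR (w NOR w)) NOR x))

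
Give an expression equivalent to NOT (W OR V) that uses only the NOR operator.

(((W NOR V) NOR (W NOR V)) NOR ((W NOR V) NOR (W NOR V)))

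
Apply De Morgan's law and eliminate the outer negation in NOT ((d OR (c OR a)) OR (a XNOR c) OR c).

NOT (d OR (c OR a)) AND NOT (a XNOR c) AND NOT c
De Morgan's: NOT(OR of terms) = AND of negations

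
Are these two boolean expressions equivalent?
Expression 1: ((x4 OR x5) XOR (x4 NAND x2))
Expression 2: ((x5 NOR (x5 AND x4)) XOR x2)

No. Counterexample: with x5=0, x4=0, x2=1, Expression 1 = 1 but Expression 2 = 0.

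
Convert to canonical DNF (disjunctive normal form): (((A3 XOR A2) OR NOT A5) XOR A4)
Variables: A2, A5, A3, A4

(NOT A2 AND NOT A5 AND NOT A3 AND NOT A4) OR (NOT A2 AND NOT A5 AND A3 AND NOT A4) OR (NOT A2 AND A5 AND NOT A3 AND A4) OR (NOT A2 AND A5 AND A3 AND NOT A4) OR (A2 AND NOT A5 AND NOT A3 AND NOT A4) OR (A2 AND NOT A5 AND A3 AND NOT A4) OR (A2 AND A5 AND NOT A3 AND NOT A4) OR (A2 AND A5 AND A3 AND A4)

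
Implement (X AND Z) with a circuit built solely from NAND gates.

((X NAND Z) NAND (X NAND Z))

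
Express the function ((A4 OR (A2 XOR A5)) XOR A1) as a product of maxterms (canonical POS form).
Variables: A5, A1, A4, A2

ΠM(0, 5, 6, 7, 9, 12, 14, 15) = (A5 OR A1 OR A4 OR A2) AND (A5 OR NOT A1 OR A4 OR NOT A2) AND (A5 OR NOT A1 OR NOT A4 OR A2) AND (A5 OR NOT A1 OR NOT A4 OR NOT A2) AND (NOT A5 OR A1 OR A4 OR NOT A2) AND (NOT A5 OR NOT A1 OR A4 OR A2) AND (NOT A5 OR NOT A1 OR NOT A4 OR A2) AND (NOT A5 OR NOT A1 OR NOT A4 OR NOT A2)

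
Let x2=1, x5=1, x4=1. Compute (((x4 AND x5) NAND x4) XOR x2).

Substituting: (((1 AND 1) NAND 1) XOR 1)
= 1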